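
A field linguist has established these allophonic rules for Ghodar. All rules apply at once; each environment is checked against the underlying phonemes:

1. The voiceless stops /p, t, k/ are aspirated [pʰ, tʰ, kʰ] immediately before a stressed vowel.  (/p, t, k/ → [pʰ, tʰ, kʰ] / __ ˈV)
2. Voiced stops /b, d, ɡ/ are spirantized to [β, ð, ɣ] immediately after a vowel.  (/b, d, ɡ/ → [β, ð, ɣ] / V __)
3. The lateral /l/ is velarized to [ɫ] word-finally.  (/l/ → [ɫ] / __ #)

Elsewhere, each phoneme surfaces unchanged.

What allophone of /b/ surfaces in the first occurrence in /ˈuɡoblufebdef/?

/b/ (between /o/ and /l/): immediately after a vowel, so rule 2 applies → [β].

[β]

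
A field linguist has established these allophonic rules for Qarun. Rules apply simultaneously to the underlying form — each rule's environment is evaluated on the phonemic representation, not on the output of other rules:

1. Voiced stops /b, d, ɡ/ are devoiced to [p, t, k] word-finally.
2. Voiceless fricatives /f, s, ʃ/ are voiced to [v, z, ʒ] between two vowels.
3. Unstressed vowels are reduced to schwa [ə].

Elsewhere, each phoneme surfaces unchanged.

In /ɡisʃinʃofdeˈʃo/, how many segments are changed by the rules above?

Segments that undergo a rule: /i/ → [ə] (rule 3); /i/ → [ə] (rule 3); /o/ → [ə] (rule 3); /e/ → [ə] (rule 3); /ʃ/ → [ʒ] (rule 2).
All other segments surface unchanged.

5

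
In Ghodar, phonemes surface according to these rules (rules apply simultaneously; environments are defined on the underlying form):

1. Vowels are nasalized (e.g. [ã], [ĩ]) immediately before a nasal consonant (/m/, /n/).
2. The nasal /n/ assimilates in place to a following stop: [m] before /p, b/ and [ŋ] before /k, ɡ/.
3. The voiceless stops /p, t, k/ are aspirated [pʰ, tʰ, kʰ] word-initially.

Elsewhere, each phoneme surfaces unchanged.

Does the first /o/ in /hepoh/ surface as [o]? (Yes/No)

Yes

/o/ — between /p/ and /h/; rule 1 does not apply here → [o].
The actual realization is [o], which matches [o].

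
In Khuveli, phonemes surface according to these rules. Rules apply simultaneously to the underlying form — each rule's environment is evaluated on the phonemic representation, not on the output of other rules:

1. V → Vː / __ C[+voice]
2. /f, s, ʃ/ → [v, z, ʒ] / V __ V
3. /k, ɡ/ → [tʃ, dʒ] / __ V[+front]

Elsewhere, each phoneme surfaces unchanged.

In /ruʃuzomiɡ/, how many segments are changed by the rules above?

4

Segments that undergo a rule: /ʃ/ → [ʒ] (rule 2); /u/ → [uː] (rule 1); /o/ → [oː] (rule 1); /i/ → [iː] (rule 1).
All other segments surface unchanged.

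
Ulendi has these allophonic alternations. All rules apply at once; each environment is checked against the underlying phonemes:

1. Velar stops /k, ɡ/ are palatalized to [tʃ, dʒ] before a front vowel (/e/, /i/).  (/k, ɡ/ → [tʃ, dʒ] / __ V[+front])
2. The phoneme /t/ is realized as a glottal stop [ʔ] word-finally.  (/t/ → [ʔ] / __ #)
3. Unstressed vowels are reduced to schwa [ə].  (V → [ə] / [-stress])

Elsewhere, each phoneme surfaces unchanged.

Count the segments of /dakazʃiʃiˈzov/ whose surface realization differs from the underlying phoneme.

4

Segments that undergo a rule: /a/ → [ə] (rule 3); /a/ → [ə] (rule 3); /i/ → [ə] (rule 3); /i/ → [ə] (rule 3).
All other segments surface unchanged.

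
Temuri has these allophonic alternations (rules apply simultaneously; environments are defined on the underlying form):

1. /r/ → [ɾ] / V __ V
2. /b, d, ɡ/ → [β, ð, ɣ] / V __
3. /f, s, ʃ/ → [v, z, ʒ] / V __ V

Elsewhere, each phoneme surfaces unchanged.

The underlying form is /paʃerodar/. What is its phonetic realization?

/p/ — not in any rule's target class → [p].
/a/ — not in any rule's target class → [a].
Rule 3 applies to /ʃ/ (between /a/ and /e/: between two vowels) → [ʒ].
/e/ (between /ʃ/ and /r/) is unaffected → [e].
Rule 1 applies to /r/ (between /e/ and /o/: between two vowels) → [ɾ].
/o/ (between /r/ and /d/): no rule targets it → [o].
/d/ — between /o/ and /a/, immediately after a vowel — surfaces as [ð] (rule 2).
/a/ stays [a].
/r/ (word-final): rule 1 targets it, but not between two vowels → unchanged [r].

[paʒeɾoðar]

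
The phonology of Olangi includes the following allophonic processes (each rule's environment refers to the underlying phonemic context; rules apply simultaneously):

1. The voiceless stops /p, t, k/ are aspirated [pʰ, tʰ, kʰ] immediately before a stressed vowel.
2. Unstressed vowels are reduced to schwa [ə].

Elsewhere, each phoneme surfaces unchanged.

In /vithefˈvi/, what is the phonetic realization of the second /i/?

[i]

/i/ — word-final; rule 2 does not apply here → [i].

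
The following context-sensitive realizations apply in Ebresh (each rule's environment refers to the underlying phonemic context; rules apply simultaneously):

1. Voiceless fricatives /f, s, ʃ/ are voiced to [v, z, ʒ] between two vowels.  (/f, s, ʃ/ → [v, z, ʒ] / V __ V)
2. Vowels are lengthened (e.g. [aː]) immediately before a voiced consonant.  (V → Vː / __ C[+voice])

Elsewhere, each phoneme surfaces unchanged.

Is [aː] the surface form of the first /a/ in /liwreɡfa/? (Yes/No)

No

/a/ (word-final) is in the target of rule 2 but the environment (before a voiced consonant) is not met → [a].
The actual realization is [a], not [aː].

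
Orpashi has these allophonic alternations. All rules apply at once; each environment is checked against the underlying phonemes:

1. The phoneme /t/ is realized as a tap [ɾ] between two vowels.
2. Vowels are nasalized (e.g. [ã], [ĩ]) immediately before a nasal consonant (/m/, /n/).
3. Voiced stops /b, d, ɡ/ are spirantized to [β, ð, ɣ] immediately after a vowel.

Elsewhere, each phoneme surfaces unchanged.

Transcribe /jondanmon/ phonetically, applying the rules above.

[jõndãnmõn]

/j/ (word-initial) is unaffected → [j].
/o/ — between /j/ and /n/, before a nasal consonant — surfaces as [õ] (rule 2).
/n/ stays [n].
/d/ (between /n/ and /a/) fails the environment for rule 3, so it stays [d].
/a/ (between /d/ and /n/) occurs before a nasal consonant → [ã] by rule 2.
/n/ (between /a/ and /m/) is unaffected → [n].
/m/ (between /n/ and /o/): no rule targets it → [m].
/o/ (between /m/ and /n/): before a nasal consonant, so rule 2 applies → [õ].
/n/ (word-final): no rule targets it → [n].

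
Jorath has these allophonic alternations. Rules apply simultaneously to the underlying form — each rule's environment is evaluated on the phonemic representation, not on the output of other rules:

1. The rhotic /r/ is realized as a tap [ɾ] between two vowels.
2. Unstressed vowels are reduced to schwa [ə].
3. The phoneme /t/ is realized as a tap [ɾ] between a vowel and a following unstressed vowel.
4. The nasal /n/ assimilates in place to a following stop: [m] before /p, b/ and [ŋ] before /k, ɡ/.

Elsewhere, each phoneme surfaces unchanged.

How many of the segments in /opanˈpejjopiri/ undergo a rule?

Segments that undergo a rule: /o/ → [ə] (rule 2); /a/ → [ə] (rule 2); /n/ → [m] (rule 4); /o/ → [ə] (rule 2); /i/ → [ə] (rule 2); /r/ → [ɾ] (rule 1); /i/ → [ə] (rule 2).
All other segments surface unchanged.

7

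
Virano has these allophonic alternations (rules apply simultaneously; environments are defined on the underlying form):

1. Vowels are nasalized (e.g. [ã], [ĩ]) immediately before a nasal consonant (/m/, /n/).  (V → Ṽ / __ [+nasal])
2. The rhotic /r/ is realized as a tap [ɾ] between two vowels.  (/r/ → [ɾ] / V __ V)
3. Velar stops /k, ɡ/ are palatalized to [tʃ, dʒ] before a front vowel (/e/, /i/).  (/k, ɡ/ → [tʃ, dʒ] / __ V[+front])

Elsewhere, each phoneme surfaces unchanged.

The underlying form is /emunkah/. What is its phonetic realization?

[ẽmũnkah]

/e/ — word-initial, before a nasal consonant — surfaces as [ẽ] (rule 1).
/u/ — between /m/ and /n/, before a nasal consonant — surfaces as [ũ] (rule 1).
/k/ (between /n/ and /a/) fails the environment for rule 3, so it stays [k].
/a/ — between /k/ and /h/; rule 1 does not apply here → [a].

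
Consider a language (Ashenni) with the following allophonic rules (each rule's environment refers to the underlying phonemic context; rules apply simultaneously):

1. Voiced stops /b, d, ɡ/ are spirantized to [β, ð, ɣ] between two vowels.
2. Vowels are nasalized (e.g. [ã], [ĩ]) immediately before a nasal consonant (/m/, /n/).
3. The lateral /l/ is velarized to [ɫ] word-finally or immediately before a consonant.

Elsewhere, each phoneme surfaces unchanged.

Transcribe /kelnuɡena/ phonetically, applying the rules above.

/k/ — not in any rule's target class → [k].
/e/ (between /k/ and /l/) fails the environment for rule 2, so it stays [e].
/l/ (between /e/ and /n/) occurs word-finally or immediately before a consonant → [ɫ] by rule 3.
/n/ (between /l/ and /u/) is unaffected → [n].
/u/ — between /n/ and /ɡ/; rule 2 does not apply here → [u].
/ɡ/ — between /u/ and /e/, between two vowels — surfaces as [ɣ] (rule 1).
Rule 2 applies to /e/ (between /ɡ/ and /n/: before a nasal consonant) → [ẽ].
/n/ stays [n].
/a/ (word-final) fails the environment for rule 2, so it stays [a].

[keɫnuɣẽna]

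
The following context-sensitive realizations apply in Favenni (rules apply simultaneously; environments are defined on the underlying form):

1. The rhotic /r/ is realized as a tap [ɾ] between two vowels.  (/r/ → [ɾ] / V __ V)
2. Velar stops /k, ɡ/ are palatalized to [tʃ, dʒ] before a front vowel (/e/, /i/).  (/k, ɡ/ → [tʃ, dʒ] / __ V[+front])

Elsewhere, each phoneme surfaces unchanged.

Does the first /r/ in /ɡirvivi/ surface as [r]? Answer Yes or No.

/r/ — between /i/ and /v/; rule 1 does not apply here → [r].
The actual realization is [r], which matches [r].

Yes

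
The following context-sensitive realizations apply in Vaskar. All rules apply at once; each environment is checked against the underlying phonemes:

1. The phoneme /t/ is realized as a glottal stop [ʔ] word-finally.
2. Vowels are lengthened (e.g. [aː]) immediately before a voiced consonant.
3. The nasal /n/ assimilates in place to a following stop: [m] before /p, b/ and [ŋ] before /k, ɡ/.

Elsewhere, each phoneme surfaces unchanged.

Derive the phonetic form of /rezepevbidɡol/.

/r/ stays [r].
/e/ (between /r/ and /z/) occurs before a voiced consonant → [eː] by rule 2.
/z/ (between /e/ and /e/) is unaffected → [z].
/e/ — between /z/ and /p/; rule 2 does not apply here → [e].
/p/ (between /e/ and /e/) is unaffected → [p].
/e/ — between /p/ and /v/, before a voiced consonant — surfaces as [eː] (rule 2).
/v/ — not in any rule's target class → [v].
/b/ — not in any rule's target class → [b].
/i/ (between /b/ and /d/) occurs before a voiced consonant → [iː] by rule 2.
/d/ (between /i/ and /ɡ/): no rule targets it → [d].
/ɡ/ — not in any rule's target class → [ɡ].
/o/ (between /ɡ/ and /l/): before a voiced consonant, so rule 2 applies → [oː].
/l/ — not in any rule's target class → [l].

[reːzepeːvbiːdɡoːl]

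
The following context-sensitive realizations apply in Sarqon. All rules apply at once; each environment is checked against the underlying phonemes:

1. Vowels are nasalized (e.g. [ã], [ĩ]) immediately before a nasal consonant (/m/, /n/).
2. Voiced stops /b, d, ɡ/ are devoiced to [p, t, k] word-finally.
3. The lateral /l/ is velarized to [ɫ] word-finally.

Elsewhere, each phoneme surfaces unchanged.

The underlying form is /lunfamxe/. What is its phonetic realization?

[lũnfãmxe]

/l/ (word-initial) fails the environment for rule 3, so it stays [l].
/u/ (between /l/ and /n/) occurs before a nasal consonant → [ũ] by rule 1.
/n/ (between /u/ and /f/) is unaffected → [n].
/f/ (between /n/ and /a/) is unaffected → [f].
/a/ meets the environment for rule 1 (before a nasal consonant) → [ã].
/m/ stays [m].
/x/ (between /m/ and /e/) is unaffected → [x].
/e/ (word-final) fails the environment for rule 1, so it stays [e].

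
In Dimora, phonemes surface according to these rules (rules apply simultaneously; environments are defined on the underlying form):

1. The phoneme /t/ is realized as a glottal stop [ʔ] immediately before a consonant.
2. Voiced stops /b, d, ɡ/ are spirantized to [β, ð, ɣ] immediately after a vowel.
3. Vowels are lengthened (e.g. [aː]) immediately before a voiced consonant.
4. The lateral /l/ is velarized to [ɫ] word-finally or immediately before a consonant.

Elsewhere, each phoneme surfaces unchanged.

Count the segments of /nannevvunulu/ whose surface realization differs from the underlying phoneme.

4

Segments that undergo a rule: /a/ → [aː] (rule 3); /e/ → [eː] (rule 3); /u/ → [uː] (rule 3); /u/ → [uː] (rule 3).
All other segments surface unchanged.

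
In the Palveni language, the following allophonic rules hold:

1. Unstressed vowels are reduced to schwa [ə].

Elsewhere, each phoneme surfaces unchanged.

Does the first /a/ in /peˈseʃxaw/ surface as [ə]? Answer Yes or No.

Yes

Rule 1 applies to /a/ (between /x/ and /w/: in an unstressed syllable) → [ə].
The actual realization is [ə], which matches [ə].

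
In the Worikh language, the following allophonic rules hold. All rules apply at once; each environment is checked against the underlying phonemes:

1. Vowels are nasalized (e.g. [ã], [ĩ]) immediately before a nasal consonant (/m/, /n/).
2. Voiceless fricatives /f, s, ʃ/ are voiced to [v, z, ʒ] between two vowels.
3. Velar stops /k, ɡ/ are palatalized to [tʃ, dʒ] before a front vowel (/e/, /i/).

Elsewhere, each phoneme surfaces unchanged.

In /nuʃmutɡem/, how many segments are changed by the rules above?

2

Segments that undergo a rule: /ɡ/ → [dʒ] (rule 3); /e/ → [ẽ] (rule 1).
All other segments surface unchanged.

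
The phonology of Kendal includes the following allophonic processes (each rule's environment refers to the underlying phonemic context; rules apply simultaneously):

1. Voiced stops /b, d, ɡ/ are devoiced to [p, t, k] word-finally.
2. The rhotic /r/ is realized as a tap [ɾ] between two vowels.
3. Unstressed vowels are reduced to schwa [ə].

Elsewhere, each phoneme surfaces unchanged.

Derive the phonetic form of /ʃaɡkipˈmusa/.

/ʃ/ stays [ʃ].
/a/ — between /ʃ/ and /ɡ/, in an unstressed syllable — surfaces as [ə] (rule 3).
/ɡ/ (between /a/ and /k/) is in the target of rule 1 but the environment (word-finally) is not met → [ɡ].
/k/ (between /ɡ/ and /i/) is unaffected → [k].
Rule 3 applies to /i/ (between /k/ and /p/: in an unstressed syllable) → [ə].
/p/ (between /i/ and /m/) is unaffected → [p].
/m/ stays [m].
/u/ (between /m/ and /s/) fails the environment for rule 3, so it stays [u].
/s/ (between /u/ and /a/): no rule targets it → [s].
/a/ — word-final, in an unstressed syllable — surfaces as [ə] (rule 3).

[ʃəɡkəpˈmusə]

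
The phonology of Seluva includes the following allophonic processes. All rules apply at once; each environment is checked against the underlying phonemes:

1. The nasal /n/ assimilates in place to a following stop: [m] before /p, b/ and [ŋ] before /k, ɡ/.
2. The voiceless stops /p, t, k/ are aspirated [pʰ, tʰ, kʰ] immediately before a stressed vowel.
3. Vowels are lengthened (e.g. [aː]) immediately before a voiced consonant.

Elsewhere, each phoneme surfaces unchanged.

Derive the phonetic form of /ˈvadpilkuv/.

/a/ — between /v/ and /d/, before a voiced consonant — surfaces as [aː] (rule 3).
/p/ — between /d/ and /i/; rule 2 does not apply here → [p].
Rule 3 applies to /i/ (between /p/ and /l/: before a voiced consonant) → [iː].
/k/ — between /l/ and /u/; rule 2 does not apply here → [k].
/u/ (between /k/ and /v/) occurs before a voiced consonant → [uː] by rule 3.

[ˈvaːdpiːlkuːv]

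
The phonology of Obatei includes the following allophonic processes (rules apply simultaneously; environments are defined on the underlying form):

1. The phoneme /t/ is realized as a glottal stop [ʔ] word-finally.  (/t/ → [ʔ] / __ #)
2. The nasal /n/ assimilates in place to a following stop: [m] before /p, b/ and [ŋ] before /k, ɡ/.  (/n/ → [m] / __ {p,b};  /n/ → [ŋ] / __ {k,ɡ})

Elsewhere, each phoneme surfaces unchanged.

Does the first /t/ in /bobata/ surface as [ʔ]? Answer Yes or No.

No

/t/ (between /a/ and /a/): rule 1 targets it, but not word-finally → unchanged [t].
The actual realization is [t], not [ʔ].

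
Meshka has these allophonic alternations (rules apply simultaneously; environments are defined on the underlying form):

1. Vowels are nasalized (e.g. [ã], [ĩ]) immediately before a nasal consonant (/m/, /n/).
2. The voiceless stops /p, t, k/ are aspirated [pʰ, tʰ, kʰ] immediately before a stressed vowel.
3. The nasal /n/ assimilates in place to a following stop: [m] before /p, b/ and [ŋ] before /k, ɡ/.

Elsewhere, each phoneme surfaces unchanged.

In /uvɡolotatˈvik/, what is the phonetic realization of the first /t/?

[t]

/t/ — between /o/ and /a/; rule 2 does not apply here → [t].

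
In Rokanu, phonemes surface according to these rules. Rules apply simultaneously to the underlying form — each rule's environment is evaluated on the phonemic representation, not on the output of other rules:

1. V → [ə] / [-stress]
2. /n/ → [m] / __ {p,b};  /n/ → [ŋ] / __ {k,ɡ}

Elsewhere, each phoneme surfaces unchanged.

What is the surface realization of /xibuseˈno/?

[xəbəsəˈno]

/x/ (word-initial) is unaffected → [x].
/i/ — between /x/ and /b/, in an unstressed syllable — surfaces as [ə] (rule 1).
/b/ — not in any rule's target class → [b].
/u/ — between /b/ and /s/, in an unstressed syllable — surfaces as [ə] (rule 1).
/s/ stays [s].
/e/ meets the environment for rule 1 (in an unstressed syllable) → [ə].
/n/ (between /e/ and /o/) is in the target of rule 2 but the environment (before a labial or velar stop) is not met → [n].
/o/ — word-final; rule 1 does not apply here → [o].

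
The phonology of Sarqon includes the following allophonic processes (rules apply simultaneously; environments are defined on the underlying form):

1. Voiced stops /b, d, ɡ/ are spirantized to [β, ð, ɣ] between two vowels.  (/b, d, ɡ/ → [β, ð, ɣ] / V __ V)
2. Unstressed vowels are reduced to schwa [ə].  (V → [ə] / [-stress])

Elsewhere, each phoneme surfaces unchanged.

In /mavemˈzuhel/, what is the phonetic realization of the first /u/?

[u]

/u/ (between /z/ and /h/) fails the environment for rule 2, so it stays [u].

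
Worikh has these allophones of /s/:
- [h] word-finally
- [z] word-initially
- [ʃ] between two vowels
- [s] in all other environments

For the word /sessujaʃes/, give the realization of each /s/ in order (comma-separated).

Occurrence 1 (position 1): word-initially → [z].
Occurrence 2 (position 3): no conditioning environment matches → elsewhere allophone [s].
Occurrence 3 (position 4): no conditioning environment matches → elsewhere allophone [s].
Occurrence 4 (position 10): word-finally → [h].

[z], [s], [s], [h]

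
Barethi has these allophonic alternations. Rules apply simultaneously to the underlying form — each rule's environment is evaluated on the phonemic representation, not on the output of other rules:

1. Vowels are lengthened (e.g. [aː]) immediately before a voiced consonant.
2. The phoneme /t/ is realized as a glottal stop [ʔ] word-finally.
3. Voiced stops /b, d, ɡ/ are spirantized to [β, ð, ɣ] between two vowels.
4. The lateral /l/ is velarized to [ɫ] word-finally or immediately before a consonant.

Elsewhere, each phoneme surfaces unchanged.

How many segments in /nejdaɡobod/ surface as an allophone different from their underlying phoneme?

6

Segments that undergo a rule: /e/ → [eː] (rule 1); /a/ → [aː] (rule 1); /ɡ/ → [ɣ] (rule 3); /o/ → [oː] (rule 1); /b/ → [β] (rule 3); /o/ → [oː] (rule 1).
All other segments surface unchanged.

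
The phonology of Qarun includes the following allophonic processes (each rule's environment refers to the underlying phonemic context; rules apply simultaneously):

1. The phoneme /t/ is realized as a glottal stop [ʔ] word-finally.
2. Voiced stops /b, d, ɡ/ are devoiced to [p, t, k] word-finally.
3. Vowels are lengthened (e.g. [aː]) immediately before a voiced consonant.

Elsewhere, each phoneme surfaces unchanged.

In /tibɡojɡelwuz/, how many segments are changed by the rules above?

Segments that undergo a rule: /i/ → [iː] (rule 3); /o/ → [oː] (rule 3); /e/ → [eː] (rule 3); /u/ → [uː] (rule 3).
All other segments surface unchanged.

4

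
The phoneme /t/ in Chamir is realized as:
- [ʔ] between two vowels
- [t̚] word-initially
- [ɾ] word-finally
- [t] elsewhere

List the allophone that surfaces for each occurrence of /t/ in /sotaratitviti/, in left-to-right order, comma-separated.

[ʔ], [ʔ], [t], [ʔ]

Occurrence 1 (position 3): between two vowels → [ʔ].
Occurrence 2 (position 7): between two vowels → [ʔ].
Occurrence 3 (position 9): no conditioning environment matches → elsewhere allophone [t].
Occurrence 4 (position 12): between two vowels → [ʔ].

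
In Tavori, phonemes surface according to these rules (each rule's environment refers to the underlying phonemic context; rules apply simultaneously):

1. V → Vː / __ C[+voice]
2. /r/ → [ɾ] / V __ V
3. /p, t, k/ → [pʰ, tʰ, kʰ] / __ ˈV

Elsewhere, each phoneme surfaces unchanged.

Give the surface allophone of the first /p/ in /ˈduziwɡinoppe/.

[p]

/p/ (between /o/ and /p/) fails the environment for rule 3, so it stays [p].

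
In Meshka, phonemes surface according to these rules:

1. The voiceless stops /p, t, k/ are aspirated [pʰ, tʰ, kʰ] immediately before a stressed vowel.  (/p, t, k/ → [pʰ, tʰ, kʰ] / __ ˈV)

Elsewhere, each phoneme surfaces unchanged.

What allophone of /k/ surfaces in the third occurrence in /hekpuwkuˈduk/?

[k]

/k/ (word-final): rule 1 targets it, but not immediately before a stressed vowel → unchanged [k].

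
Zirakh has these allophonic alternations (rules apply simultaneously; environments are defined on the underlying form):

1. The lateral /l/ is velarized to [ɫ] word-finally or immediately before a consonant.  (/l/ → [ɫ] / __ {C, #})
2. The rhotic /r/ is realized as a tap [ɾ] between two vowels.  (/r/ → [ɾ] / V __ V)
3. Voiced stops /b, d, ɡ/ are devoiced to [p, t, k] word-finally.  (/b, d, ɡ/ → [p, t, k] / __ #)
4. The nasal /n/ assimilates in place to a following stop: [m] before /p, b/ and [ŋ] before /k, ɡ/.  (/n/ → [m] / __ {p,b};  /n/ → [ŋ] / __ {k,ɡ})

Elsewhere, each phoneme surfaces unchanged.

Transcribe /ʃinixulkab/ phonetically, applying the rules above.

[ʃinixuɫkap]

/ʃ/ stays [ʃ].
/i/ (between /ʃ/ and /n/): no rule targets it → [i].
/n/ (between /i/ and /i/) fails the environment for rule 4, so it stays [n].
/i/ (between /n/ and /x/): no rule targets it → [i].
/x/ (between /i/ and /u/) is unaffected → [x].
/u/ stays [u].
/l/ — between /u/ and /k/, word-finally or immediately before a consonant — surfaces as [ɫ] (rule 1).
/k/ (between /l/ and /a/) is unaffected → [k].
/a/ stays [a].
/b/ — word-final, word-finally — surfaces as [p] (rule 3).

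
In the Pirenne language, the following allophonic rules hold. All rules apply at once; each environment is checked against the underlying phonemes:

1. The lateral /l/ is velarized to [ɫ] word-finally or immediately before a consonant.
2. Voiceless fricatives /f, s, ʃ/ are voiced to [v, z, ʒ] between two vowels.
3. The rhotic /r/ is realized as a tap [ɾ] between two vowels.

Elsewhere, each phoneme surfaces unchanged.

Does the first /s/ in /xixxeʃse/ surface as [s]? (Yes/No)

Yes

/s/ (between /ʃ/ and /e/): rule 2 targets it, but not between two vowels → unchanged [s].
The actual realization is [s], which matches [s].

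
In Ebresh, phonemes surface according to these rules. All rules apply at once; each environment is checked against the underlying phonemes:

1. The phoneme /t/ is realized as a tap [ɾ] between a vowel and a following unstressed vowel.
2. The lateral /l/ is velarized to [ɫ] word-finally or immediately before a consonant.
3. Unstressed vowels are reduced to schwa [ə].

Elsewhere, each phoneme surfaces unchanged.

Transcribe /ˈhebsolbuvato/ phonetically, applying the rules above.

[ˈhebsəɫbəvəɾə]

/h/ (word-initial): no rule targets it → [h].
/e/ (between /h/ and /b/) is in the target of rule 3 but the environment (in an unstressed syllable) is not met → [e].
/b/ — not in any rule's target class → [b].
/s/ stays [s].
/o/ meets the environment for rule 3 (in an unstressed syllable) → [ə].
/l/ (between /o/ and /b/) occurs word-finally or immediately before a consonant → [ɫ] by rule 2.
/b/ — not in any rule's target class → [b].
/u/ — between /b/ and /v/, in an unstressed syllable — surfaces as [ə] (rule 3).
/v/ (between /u/ and /a/): no rule targets it → [v].
Rule 3 applies to /a/ (between /v/ and /t/: in an unstressed syllable) → [ə].
/t/ (between /a/ and /o/): between a vowel and a following unstressed vowel, so rule 1 applies → [ɾ].
/o/ — word-final, in an unstressed syllable — surfaces as [ə] (rule 3).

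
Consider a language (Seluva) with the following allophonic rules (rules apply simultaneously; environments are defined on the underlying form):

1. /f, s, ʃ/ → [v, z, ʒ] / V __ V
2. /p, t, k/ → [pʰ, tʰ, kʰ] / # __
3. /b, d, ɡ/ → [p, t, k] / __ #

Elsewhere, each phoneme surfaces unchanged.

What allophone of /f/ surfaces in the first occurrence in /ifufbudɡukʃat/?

[v]

/f/ meets the environment for rule 1 (between two vowels) → [v].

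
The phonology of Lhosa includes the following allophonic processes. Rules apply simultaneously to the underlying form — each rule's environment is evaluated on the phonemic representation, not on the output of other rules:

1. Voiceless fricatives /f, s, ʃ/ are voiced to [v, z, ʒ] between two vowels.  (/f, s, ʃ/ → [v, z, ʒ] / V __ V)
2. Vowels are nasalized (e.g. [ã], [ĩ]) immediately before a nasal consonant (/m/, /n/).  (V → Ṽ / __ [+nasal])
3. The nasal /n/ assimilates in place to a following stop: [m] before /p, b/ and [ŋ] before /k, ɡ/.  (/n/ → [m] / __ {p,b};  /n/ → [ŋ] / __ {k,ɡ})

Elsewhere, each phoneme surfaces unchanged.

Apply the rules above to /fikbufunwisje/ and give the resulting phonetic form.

[fikbuvũnwisje]

/f/ (word-initial) is in the target of rule 1 but the environment (between two vowels) is not met → [f].
/i/ (between /f/ and /k/) is in the target of rule 2 but the environment (before a nasal consonant) is not met → [i].
/u/ (between /b/ and /f/): rule 2 targets it, but not before a nasal consonant → unchanged [u].
/f/ — between /u/ and /u/, between two vowels — surfaces as [v] (rule 1).
/u/ (between /f/ and /n/) occurs before a nasal consonant → [ũ] by rule 2.
/n/ (between /u/ and /w/) is in the target of rule 3 but the environment (before a labial or velar stop) is not met → [n].
/i/ (between /w/ and /s/): rule 2 targets it, but not before a nasal consonant → unchanged [i].
/s/ (between /i/ and /j/): rule 1 targets it, but not between two vowels → unchanged [s].
/e/ (word-final) is in the target of rule 2 but the environment (before a nasal consonant) is not met → [e].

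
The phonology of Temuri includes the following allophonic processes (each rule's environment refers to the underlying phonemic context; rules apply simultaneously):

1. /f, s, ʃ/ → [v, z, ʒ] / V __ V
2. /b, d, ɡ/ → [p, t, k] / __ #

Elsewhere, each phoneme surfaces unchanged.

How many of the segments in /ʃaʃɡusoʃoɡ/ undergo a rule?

3

Segments that undergo a rule: /s/ → [z] (rule 1); /ʃ/ → [ʒ] (rule 1); /ɡ/ → [k] (rule 2).
All other segments surface unchanged.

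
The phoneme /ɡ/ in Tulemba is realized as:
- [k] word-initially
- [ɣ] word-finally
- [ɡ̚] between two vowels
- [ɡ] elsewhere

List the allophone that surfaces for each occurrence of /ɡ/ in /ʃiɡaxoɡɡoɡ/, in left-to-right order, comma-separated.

[ɡ̚], [ɡ], [ɡ], [ɣ]

Occurrence 1 (position 3): between two vowels → [ɡ̚].
Occurrence 2 (position 7): no conditioning environment matches → elsewhere allophone [ɡ].
Occurrence 3 (position 8): no conditioning environment matches → elsewhere allophone [ɡ].
Occurrence 4 (position 10): word-finally → [ɣ].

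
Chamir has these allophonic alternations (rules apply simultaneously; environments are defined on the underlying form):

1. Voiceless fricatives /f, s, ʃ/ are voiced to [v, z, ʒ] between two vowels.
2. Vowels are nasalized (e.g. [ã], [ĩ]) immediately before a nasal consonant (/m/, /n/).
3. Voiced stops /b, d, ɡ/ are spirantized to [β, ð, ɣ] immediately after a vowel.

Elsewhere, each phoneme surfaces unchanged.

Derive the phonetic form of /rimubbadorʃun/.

[rĩmuβbaðorʃũn]

/r/ stays [r].
/i/ — between /r/ and /m/, before a nasal consonant — surfaces as [ĩ] (rule 2).
/m/ (between /i/ and /u/) is unaffected → [m].
/u/ (between /m/ and /b/): rule 2 targets it, but not before a nasal consonant → unchanged [u].
Rule 3 applies to /b/ (between /u/ and /b/: immediately after a vowel) → [β].
/b/ (between /b/ and /a/): rule 3 targets it, but not immediately after a vowel → unchanged [b].
/a/ — between /b/ and /d/; rule 2 does not apply here → [a].
/d/ (between /a/ and /o/): immediately after a vowel, so rule 3 applies → [ð].
/o/ — between /d/ and /r/; rule 2 does not apply here → [o].
/r/ (between /o/ and /ʃ/) is unaffected → [r].
/ʃ/ (between /r/ and /u/) is in the target of rule 1 but the environment (between two vowels) is not met → [ʃ].
/u/ — between /ʃ/ and /n/, before a nasal consonant — surfaces as [ũ] (rule 2).
/n/ (word-final): no rule targets it → [n].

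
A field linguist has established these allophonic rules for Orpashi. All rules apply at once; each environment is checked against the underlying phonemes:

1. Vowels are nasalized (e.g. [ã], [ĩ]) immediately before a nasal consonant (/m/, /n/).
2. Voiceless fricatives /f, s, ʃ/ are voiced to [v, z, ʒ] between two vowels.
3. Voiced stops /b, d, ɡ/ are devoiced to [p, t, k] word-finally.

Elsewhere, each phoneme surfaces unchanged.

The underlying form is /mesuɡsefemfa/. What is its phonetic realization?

[mezuɡsevẽmfa]

/m/ (word-initial) is unaffected → [m].
/e/ — between /m/ and /s/; rule 1 does not apply here → [e].
/s/ — between /e/ and /u/, between two vowels — surfaces as [z] (rule 2).
/u/ — between /s/ and /ɡ/; rule 1 does not apply here → [u].
/ɡ/ (between /u/ and /s/): rule 3 targets it, but not word-finally → unchanged [ɡ].
/s/ (between /ɡ/ and /e/) is in the target of rule 2 but the environment (between two vowels) is not met → [s].
/e/ (between /s/ and /f/): rule 1 targets it, but not before a nasal consonant → unchanged [e].
/f/ meets the environment for rule 2 (between two vowels) → [v].
Rule 1 applies to /e/ (between /f/ and /m/: before a nasal consonant) → [ẽ].
/m/ — not in any rule's target class → [m].
/f/ — between /m/ and /a/; rule 2 does not apply here → [f].
/a/ (word-final) is in the target of rule 1 but the environment (before a nasal consonant) is not met → [a].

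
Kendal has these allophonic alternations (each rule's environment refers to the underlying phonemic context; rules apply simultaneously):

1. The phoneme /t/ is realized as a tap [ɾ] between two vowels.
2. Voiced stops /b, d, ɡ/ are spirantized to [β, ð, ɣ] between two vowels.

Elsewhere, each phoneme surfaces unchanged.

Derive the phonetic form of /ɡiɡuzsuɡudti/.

/ɡ/ (word-initial): rule 2 targets it, but not between two vowels → unchanged [ɡ].
/i/ stays [i].
/ɡ/ (between /i/ and /u/) occurs between two vowels → [ɣ] by rule 2.
/u/ — not in any rule's target class → [u].
/z/ stays [z].
/s/ — not in any rule's target class → [s].
/u/ stays [u].
/ɡ/ meets the environment for rule 2 (between two vowels) → [ɣ].
/u/ (between /ɡ/ and /d/) is unaffected → [u].
/d/ — between /u/ and /t/; rule 2 does not apply here → [d].
/t/ — between /d/ and /i/; rule 1 does not apply here → [t].
/i/ (word-final) is unaffected → [i].

[ɡiɣuzsuɣudti]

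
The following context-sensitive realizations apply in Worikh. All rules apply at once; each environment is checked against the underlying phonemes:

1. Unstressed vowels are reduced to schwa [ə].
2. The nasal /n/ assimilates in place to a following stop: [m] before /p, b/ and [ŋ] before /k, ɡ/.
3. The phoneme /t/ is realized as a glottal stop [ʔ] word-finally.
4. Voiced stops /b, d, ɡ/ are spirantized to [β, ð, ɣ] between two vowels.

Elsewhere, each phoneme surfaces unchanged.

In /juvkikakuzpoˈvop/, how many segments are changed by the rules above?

Segments that undergo a rule: /u/ → [ə] (rule 1); /i/ → [ə] (rule 1); /a/ → [ə] (rule 1); /u/ → [ə] (rule 1); /o/ → [ə] (rule 1).
All other segments surface unchanged.

5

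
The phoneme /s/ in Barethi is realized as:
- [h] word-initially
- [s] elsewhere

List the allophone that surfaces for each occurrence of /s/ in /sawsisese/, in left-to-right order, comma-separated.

Occurrence 1 (position 1): word-initially → [h].
Occurrence 2 (position 4): no conditioning environment matches → elsewhere allophone [s].
Occurrence 3 (position 6): no conditioning environment matches → elsewhere allophone [s].
Occurrence 4 (position 8): no conditioning environment matches → elsewhere allophone [s].

[h], [s], [s], [s]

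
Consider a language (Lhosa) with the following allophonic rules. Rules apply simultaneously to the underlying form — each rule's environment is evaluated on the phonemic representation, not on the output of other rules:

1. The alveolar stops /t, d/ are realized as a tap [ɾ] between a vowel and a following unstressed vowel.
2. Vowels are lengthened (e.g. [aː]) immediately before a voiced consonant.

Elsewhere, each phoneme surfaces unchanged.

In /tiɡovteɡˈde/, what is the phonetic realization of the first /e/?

/e/ meets the environment for rule 2 (before a voiced consonant) → [eː].

[eː]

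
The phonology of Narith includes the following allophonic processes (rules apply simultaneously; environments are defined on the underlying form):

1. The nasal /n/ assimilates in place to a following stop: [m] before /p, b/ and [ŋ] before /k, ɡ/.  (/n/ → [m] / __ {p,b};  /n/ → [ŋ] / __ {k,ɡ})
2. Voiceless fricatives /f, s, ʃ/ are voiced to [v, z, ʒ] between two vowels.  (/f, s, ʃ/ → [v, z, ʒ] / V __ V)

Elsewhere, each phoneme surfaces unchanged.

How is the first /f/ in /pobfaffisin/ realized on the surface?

/f/ — between /b/ and /a/; rule 2 does not apply here → [f].

[f]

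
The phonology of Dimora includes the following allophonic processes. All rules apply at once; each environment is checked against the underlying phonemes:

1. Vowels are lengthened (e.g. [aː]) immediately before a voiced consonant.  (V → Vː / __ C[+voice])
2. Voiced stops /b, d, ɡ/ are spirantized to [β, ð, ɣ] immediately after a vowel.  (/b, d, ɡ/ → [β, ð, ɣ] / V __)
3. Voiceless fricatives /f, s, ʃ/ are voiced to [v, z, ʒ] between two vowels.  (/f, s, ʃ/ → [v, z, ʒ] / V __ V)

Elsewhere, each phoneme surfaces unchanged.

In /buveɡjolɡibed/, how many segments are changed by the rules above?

Segments that undergo a rule: /u/ → [uː] (rule 1); /e/ → [eː] (rule 1); /ɡ/ → [ɣ] (rule 2); /o/ → [oː] (rule 1); /i/ → [iː] (rule 1); /b/ → [β] (rule 2); /e/ → [eː] (rule 1); /d/ → [ð] (rule 2).
All other segments surface unchanged.

8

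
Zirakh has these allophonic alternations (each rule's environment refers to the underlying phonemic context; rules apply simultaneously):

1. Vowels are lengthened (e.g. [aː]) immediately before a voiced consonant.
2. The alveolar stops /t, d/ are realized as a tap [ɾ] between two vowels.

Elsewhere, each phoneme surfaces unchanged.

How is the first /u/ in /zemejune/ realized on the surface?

[uː]

/u/ (between /j/ and /n/): before a voiced consonant, so rule 1 applies → [uː].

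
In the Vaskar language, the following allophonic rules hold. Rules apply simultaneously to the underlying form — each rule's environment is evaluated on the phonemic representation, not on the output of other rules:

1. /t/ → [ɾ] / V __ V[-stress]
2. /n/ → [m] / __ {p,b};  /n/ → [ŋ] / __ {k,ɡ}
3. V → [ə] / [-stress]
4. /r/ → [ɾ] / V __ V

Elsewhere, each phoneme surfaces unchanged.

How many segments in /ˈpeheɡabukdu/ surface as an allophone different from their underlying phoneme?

4

Segments that undergo a rule: /e/ → [ə] (rule 3); /a/ → [ə] (rule 3); /u/ → [ə] (rule 3); /u/ → [ə] (rule 3).
All other segments surface unchanged.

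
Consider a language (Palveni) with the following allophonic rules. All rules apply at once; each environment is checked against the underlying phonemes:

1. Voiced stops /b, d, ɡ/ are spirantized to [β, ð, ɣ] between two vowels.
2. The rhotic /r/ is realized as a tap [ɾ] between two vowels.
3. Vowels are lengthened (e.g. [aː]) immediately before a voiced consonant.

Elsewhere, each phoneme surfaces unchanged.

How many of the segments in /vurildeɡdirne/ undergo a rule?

5

Segments that undergo a rule: /u/ → [uː] (rule 3); /r/ → [ɾ] (rule 2); /i/ → [iː] (rule 3); /e/ → [eː] (rule 3); /i/ → [iː] (rule 3).
All other segments surface unchanged.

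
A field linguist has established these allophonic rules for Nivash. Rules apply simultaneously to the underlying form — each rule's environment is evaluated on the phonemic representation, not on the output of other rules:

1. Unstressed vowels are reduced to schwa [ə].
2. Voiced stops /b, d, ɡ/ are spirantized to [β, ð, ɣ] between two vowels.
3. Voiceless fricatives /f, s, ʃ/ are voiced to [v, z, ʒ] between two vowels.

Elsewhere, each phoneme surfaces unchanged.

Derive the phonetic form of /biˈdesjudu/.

/b/ (word-initial): rule 2 targets it, but not between two vowels → unchanged [b].
/i/ — between /b/ and /d/, in an unstressed syllable — surfaces as [ə] (rule 1).
/d/ (between /i/ and /e/): between two vowels, so rule 2 applies → [ð].
/e/ (between /d/ and /s/): rule 1 targets it, but not in an unstressed syllable → unchanged [e].
/s/ (between /e/ and /j/) fails the environment for rule 3, so it stays [s].
/j/ stays [j].
/u/ (between /j/ and /d/): in an unstressed syllable, so rule 1 applies → [ə].
/d/ meets the environment for rule 2 (between two vowels) → [ð].
/u/ (word-final) occurs in an unstressed syllable → [ə] by rule 1.

[bəˈðesjəðə]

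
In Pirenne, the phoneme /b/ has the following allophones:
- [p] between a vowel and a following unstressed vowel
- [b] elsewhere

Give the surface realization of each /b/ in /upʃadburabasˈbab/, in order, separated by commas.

Occurrence 1 (position 6): no conditioning environment matches → elsewhere allophone [b].
Occurrence 2 (position 10): between a vowel and a following unstressed vowel → [p].
Occurrence 3 (position 13): no conditioning environment matches → elsewhere allophone [b].
Occurrence 4 (position 15): no conditioning environment matches → elsewhere allophone [b].

[b], [p], [b], [b]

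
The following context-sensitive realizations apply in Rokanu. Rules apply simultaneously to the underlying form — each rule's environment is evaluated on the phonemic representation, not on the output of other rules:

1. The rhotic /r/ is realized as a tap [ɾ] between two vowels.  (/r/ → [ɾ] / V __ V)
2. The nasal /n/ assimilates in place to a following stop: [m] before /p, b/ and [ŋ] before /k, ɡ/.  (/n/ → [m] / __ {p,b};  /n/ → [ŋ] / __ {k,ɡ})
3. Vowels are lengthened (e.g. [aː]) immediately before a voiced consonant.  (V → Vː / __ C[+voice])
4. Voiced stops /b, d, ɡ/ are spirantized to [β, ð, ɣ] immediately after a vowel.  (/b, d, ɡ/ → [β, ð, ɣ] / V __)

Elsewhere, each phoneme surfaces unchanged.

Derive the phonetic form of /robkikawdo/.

/r/ (word-initial) is in the target of rule 1 but the environment (between two vowels) is not met → [r].
/o/ — between /r/ and /b/, before a voiced consonant — surfaces as [oː] (rule 3).
/b/ meets the environment for rule 4 (immediately after a vowel) → [β].
/k/ — not in any rule's target class → [k].
/i/ (between /k/ and /k/) is in the target of rule 3 but the environment (before a voiced consonant) is not met → [i].
/k/ (between /i/ and /a/) is unaffected → [k].
/a/ — between /k/ and /w/, before a voiced consonant — surfaces as [aː] (rule 3).
/w/ (between /a/ and /d/): no rule targets it → [w].
/d/ (between /w/ and /o/) is in the target of rule 4 but the environment (immediately after a vowel) is not met → [d].
/o/ (word-final) fails the environment for rule 3, so it stays [o].

[roːβkikaːwdo]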